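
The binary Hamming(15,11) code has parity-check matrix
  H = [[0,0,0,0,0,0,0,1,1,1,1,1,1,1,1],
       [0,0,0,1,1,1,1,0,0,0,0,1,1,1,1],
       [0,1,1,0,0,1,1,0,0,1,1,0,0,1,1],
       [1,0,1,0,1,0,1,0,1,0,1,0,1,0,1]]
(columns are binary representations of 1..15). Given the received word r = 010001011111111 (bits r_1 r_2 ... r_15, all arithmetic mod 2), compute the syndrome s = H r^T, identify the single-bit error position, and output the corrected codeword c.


s = (0, 1, 0, 0)^T, error position = 4, corrected codeword c = 010101011111111

Compute s = H r^T mod 2 one row at a time:
  s_1 = 1 + 1 + 1 + 1 + 1 + 1 + 1 + 1 = 8 ≡ 0 (mod 2).
  s_2 = 0 + 0 + 1 + 0 + 1 + 1 + 1 + 1 = 5 ≡ 1 (mod 2).
  s_3 = 1 + 0 + 1 + 0 + 1 + 1 + 1 + 1 = 6 ≡ 0 (mod 2).
  s_4 = 0 + 0 + 0 + 0 + 1 + 1 + 1 + 1 = 4 ≡ 0 (mod 2).
s = (0, 1, 0, 0)^T — this equals column 4 of H (binary 0100), so error is at position 4.
Correct: flip bit 4 of r = 010001011111111 to get c = 010101011111111.


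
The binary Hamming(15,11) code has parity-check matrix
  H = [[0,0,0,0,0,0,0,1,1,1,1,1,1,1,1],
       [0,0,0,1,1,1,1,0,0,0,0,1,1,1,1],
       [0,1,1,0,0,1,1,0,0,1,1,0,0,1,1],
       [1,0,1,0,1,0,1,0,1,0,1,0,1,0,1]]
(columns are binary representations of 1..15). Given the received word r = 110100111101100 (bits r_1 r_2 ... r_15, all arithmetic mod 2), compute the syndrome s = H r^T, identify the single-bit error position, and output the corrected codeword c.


s = (1, 0, 1, 0)^T, error position = 10, corrected codeword c = 110100111001100

Compute s = H r^T mod 2 one row at a time:
  s_1 = 1 + 1 + 1 + 0 + 1 + 1 + 0 + 0 = 5 ≡ 1 (mod 2).
  s_2 = 1 + 0 + 0 + 1 + 1 + 1 + 0 + 0 = 4 ≡ 0 (mod 2).
  s_3 = 1 + 0 + 0 + 1 + 1 + 0 + 0 + 0 = 3 ≡ 1 (mod 2).
  s_4 = 1 + 0 + 0 + 1 + 1 + 0 + 1 + 0 = 4 ≡ 0 (mod 2).
s = (1, 0, 1, 0)^T — this equals column 10 of H (binary 1010), so error is at position 10.
Correct: flip bit 10 of r = 110100111101100 to get c = 110100111001100.


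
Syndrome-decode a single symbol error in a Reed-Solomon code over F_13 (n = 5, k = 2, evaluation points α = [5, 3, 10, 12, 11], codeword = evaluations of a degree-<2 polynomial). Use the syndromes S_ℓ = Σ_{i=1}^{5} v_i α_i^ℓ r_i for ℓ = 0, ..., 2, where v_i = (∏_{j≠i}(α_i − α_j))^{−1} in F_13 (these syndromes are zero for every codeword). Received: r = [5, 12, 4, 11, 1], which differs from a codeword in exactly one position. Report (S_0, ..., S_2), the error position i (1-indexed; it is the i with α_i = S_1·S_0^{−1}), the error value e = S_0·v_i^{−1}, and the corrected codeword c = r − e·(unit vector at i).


S = (10, 11, 3), error at position 1, error magnitude e = 12, c = [6, 12, 4, 11, 1].

Step 1: column multipliers v_i = (∏_{j≠i}(α_i − α_j))^{−1} mod 13.
  i = 1 (α = 5): (5−3)(5−10)(5−12)(5−11) = 2·(−5)·(−7)·(−6) = −420 ≡ 9, so v_1 = 9^{−1} = 3 (mod 13).
  i = 2 (α = 3): (3−5)(3−10)(3−12)(3−11) = (−2)·(−7)·(−9)·(−8) = 1008 ≡ 7, so v_2 = 7^{−1} = 2 (mod 13).
  i = 3 (α = 10): (10−5)(10−3)(10−12)(10−11) = 5·7·(−2)·(−1) = 70 ≡ 5, so v_3 = 5^{−1} = 8 (mod 13).
  i = 4 (α = 12): (12−5)(12−3)(12−10)(12−11) = 7·9·2·1 = 126 ≡ 9, so v_4 = 9^{−1} = 3 (mod 13).
  i = 5 (α = 11): (11−5)(11−3)(11−10)(11−12) = 6·8·1·(−1) = −48 ≡ 4, so v_5 = 4^{−1} = 10 (mod 13).
  v = [3, 2, 8, 3, 10].
Step 2: syndromes of r = [5, 12, 4, 11, 1] (all sums mod 13).
  S_0 = Σ v_i r_i = 3·5 + 2·12 + 8·4 + 3·11 + 10·1 = 114 ≡ 10.
  S_1 = Σ v_i α_i r_i = 3·5·5 + 2·3·12 + 8·10·4 + 3·12·11 + 10·11·1 = 973 ≡ 11.
  α_i^2 mod 13 = [12, 9, 9, 1, 4].
  S_2 = Σ v_i α_i^2 r_i = 3·12·5 + 2·9·12 + 8·9·4 + 3·1·11 + 10·4·1 = 757 ≡ 3.
  S = (10, 11, 3) ≠ 0, so r is not a codeword (an error is present).
Step 3: locate the error. For a single error e at position i, S_ℓ = v_i·e·α_i^ℓ, so α_err = S_1/S_0.
  S_0^{−1} = 10^{−1} = 4 (mod 13), so α_err = 11·4 = 44 ≡ 5 = α_1. Error position i = 1.
  Consistency check: S_2/S_1 = 3·6 = 18 ≡ 5 = α_err ✓ (single-error assumption holds).
Step 4: error magnitude e = S_0/v_1 = S_0·∏_{j≠1}(α_1 − α_j) = 10·9 = 90 ≡ 12 (mod 13).
Step 5: correct position 1: c_1 = r_1 − e = 5 − 12 ≡ 6 (mod 13). Hence c = [6, 12, 4, 11, 1].
  Check: interpolating c through the α_i gives m(x) = 8 + 10·x (degree < 2) with m(α_i) = c_i for every i, so c is indeed a codeword.


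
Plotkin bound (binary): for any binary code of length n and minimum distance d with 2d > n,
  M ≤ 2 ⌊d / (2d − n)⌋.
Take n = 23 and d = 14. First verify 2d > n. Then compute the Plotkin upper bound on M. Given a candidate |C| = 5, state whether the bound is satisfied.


Plotkin bound M ≤ 4; given |C| = 5 > bound (violated).

Check applicability: 2d = 28, n = 23.
2d − n = 5 > 0, so Plotkin applies.
Compute d/(2d−n) = 14/5 ≈ 2.8000.
⌊d/(2d−n)⌋ = 2.
Plotkin bound: M ≤ 2·2 = 4.
Given |C| = 5, check: VIOLATED.
This |C| is above the Plotkin bound, so no binary code with n = 23, d = 14 and 5 codewords exists.


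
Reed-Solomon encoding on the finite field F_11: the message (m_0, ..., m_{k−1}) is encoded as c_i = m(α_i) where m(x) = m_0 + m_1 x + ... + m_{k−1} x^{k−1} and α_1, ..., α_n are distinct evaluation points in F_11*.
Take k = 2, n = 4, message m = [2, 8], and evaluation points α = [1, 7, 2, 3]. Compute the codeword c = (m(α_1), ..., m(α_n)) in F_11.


c = [10, 3, 7, 4]

Message polynomial: m(x) = 2 + 8·x (mod 11).
For each evaluation point α_i, compute m(α_i) mod 11:
  α_1 = 1: Horner steps 8 → 10, so m(1) = 10.
  α_2 = 7: Horner steps 8 → 3, so m(7) = 3.
  α_3 = 2: Horner steps 8 → 7, so m(2) = 7.
  α_4 = 3: Horner steps 8 → 4, so m(3) = 4.
Codeword c = [10, 3, 7, 4] ∈ F_11^4.


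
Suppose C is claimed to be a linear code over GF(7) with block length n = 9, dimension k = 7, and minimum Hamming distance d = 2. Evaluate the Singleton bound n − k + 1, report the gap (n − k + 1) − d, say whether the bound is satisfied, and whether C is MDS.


Singleton RHS = n − k + 1 = 3, slack = 1, bound satisfied, not MDS.

Singleton bound: d ≤ n − k + 1.
Here n = 9, k = 7, so n − k + 1 = 3.
Given d = 2, check d ≤ 3: YES.
Slack = (n − k + 1) − d = 1.
The code is NOT MDS (slack = 1 > 0).
Description: the claimed parameters are [9, 7, 2]_7; such a code would be non-MDS.


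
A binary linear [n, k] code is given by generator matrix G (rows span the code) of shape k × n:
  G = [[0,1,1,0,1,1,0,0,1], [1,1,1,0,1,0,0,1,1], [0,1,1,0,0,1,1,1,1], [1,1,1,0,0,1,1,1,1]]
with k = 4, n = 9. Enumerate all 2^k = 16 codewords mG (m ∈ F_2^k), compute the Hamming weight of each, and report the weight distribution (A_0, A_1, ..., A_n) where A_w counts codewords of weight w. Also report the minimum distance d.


Weight distribution: A_0 = 1, A_1 = 1, A_2 = 1, A_3 = 3, A_4 = 3, A_5 = 3, A_6 = 3, A_7 = 1. Minimum distance d = 1.

Enumerate all 2^4 = 16 messages m ∈ F_2^4.
For each, compute codeword c = mG in F_2^9, then tally its weight.
  m = 0000 → c = 000000000, weight = 0.
  m = 1000 → c = 011011001, weight = 5.
  m = 0100 → c = 111010011, weight = 6.
  m = 1100 → c = 100001010, weight = 3.
  m = 0010 → c = 011001111, weight = 6.
  m = 1010 → c = 000010110, weight = 3.
  m = 0110 → c = 100011100, weight = 4.
  m = 1110 → c = 111000101, weight = 5.
  m = 0001 → c = 111001111, weight = 7.
  m = 1001 → c = 100010110, weight = 4.
  m = 0101 → c = 000011100, weight = 3.
  m = 1101 → c = 011000101, weight = 4.
  m = 0011 → c = 100000000, weight = 1.
  m = 1011 → c = 111011001, weight = 6.
  m = 0111 → c = 011010011, weight = 5.
  m = 1111 → c = 000001010, weight = 2.
Tally weights:
  weight 0: 1 codewords.
  weight 1: 1 codewords.
  weight 2: 1 codewords.
  weight 3: 3 codewords.
  weight 4: 3 codewords.
  weight 5: 3 codewords.
  weight 6: 3 codewords.
  weight 7: 1 codewords.
Minimum distance d = smallest w > 0 with A_w > 0 = 1.
Sanity: Σ A_w = 16 = 2^4 = 16 ✓.


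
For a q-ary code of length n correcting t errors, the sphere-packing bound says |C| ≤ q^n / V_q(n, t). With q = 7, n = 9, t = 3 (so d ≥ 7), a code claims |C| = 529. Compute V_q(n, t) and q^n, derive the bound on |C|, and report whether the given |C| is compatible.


V_q(n, t) = 19495, q^n = 40353607, Hamming bound = 2069, |C| = 529 ≤ bound (satisfied).

Step 1: Compute V_q(n, t) = Σ_{j=0}^3 C(n, j) (q−1)^j.
  j = 0: C(9,0)·(6)^0 = 1·1 = 1.
  j = 1: C(9,1)·(6)^1 = 9·6 = 54.
  j = 2: C(9,2)·(6)^2 = 36·36 = 1296.
  j = 3: C(9,3)·(6)^3 = 84·216 = 18144.
  V_q(n, t) = 1 + 54 + 1296 + 18144 = 19495.
Step 2: q^n = 7^9 = 40353607.
Step 3: Hamming bound ⌊q^n / V_q(n,t)⌋ = ⌊40353607/19495⌋ = 2069.
Step 4: Compare |C| = 529 to 2069: satisfied.
The claimed |C| lies below the Hamming bound.


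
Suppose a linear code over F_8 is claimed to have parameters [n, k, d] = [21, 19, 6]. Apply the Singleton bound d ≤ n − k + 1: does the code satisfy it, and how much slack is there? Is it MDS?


Singleton RHS = n − k + 1 = 3, slack = -3, bound violated (no such code; not MDS).

Singleton bound: d ≤ n − k + 1.
Here n = 21, k = 19, so n − k + 1 = 3.
Given d = 6, check d ≤ 3: NO.
Slack = (n − k + 1) − d = -3.
The slack is negative: d = 6 exceeds n − k + 1 = 3 by 3, so the Singleton bound is violated and no linear [21, 19, 6]_8 code can exist. In particular it is not MDS (MDS requires d = n − k + 1 exactly).
Description: the claimed parameters are [21, 19, 6]_8; such a code would be impossible (violates the Singleton bound).


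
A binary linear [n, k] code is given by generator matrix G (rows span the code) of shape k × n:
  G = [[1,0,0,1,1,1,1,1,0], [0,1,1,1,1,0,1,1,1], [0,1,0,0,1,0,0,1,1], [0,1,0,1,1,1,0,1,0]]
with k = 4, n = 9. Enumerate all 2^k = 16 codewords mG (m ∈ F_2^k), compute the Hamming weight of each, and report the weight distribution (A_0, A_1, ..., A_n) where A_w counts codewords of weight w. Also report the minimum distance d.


Weight distribution: A_0 = 1, A_3 = 3, A_4 = 3, A_5 = 4, A_6 = 4, A_7 = 1. Minimum distance d = 3.

Enumerate all 2^4 = 16 messages m ∈ F_2^4.
For each, compute codeword c = mG in F_2^9, then tally its weight.
  m = 0000 → c = 000000000, weight = 0.
  m = 1000 → c = 100111110, weight = 6.
  m = 0100 → c = 011110111, weight = 7.
  m = 1100 → c = 111001001, weight = 5.
  m = 0010 → c = 010010011, weight = 4.
  m = 1010 → c = 110101101, weight = 6.
  m = 0110 → c = 001100100, weight = 3.
  m = 1110 → c = 101011010, weight = 5.
  m = 0001 → c = 010111010, weight = 5.
  m = 1001 → c = 110000100, weight = 3.
  m = 0101 → c = 001001101, weight = 4.
  m = 1101 → c = 101110011, weight = 6.
  m = 0011 → c = 000101001, weight = 3.
  m = 1011 → c = 100010111, weight = 5.
  m = 0111 → c = 011011110, weight = 6.
  m = 1111 → c = 111100000, weight = 4.
Tally weights:
  weight 0: 1 codewords.
  weight 3: 3 codewords.
  weight 4: 3 codewords.
  weight 5: 4 codewords.
  weight 6: 4 codewords.
  weight 7: 1 codewords.
Minimum distance d = smallest w > 0 with A_w > 0 = 3.
Sanity: Σ A_w = 16 = 2^4 = 16 ✓.


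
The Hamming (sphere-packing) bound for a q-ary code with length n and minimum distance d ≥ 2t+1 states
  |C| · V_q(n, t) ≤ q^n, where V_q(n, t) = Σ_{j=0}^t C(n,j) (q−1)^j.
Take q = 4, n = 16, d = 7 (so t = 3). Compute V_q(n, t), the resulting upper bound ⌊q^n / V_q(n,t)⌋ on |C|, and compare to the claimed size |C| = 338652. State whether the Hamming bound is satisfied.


V_q(n, t) = 16249, q^n = 4294967296, Hamming bound = 264321, |C| = 338652 > bound (violated).

Step 1: Compute V_q(n, t) = Σ_{j=0}^3 C(n, j) (q−1)^j.
  j = 0: C(16,0)·(3)^0 = 1·1 = 1.
  j = 1: C(16,1)·(3)^1 = 16·3 = 48.
  j = 2: C(16,2)·(3)^2 = 120·9 = 1080.
  j = 3: C(16,3)·(3)^3 = 560·27 = 15120.
  V_q(n, t) = 1 + 48 + 1080 + 15120 = 16249.
Step 2: q^n = 4^16 = 4294967296.
Step 3: Hamming bound ⌊q^n / V_q(n,t)⌋ = ⌊4294967296/16249⌋ = 264321.
Step 4: Compare |C| = 338652 to 264321: violated.
The claimed |C| lies above the Hamming bound, so no 4-ary code of length 16 with d ≥ 7 can have 338652 codewords.


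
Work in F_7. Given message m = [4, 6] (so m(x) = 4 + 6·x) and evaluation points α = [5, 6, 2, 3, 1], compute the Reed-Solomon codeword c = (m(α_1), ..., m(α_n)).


c = [6, 5, 2, 1, 3]

Message polynomial: m(x) = 4 + 6·x (mod 7).
For each evaluation point α_i, compute m(α_i) mod 7:
  α_1 = 5: Horner steps 6 → 6, so m(5) = 6.
  α_2 = 6: Horner steps 6 → 5, so m(6) = 5.
  α_3 = 2: Horner steps 6 → 2, so m(2) = 2.
  α_4 = 3: Horner steps 6 → 1, so m(3) = 1.
  α_5 = 1: Horner steps 6 → 3, so m(1) = 3.
Codeword c = [6, 5, 2, 1, 3] ∈ F_7^5.


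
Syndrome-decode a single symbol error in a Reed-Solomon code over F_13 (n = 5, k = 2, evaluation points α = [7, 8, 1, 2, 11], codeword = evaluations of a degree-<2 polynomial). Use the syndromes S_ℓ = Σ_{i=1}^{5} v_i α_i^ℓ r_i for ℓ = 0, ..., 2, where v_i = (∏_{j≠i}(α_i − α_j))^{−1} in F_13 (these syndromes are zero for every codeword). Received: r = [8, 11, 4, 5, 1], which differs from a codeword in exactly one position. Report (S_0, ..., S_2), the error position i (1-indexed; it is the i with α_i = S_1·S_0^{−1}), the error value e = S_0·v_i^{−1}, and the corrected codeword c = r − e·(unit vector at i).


S = (8, 4, 2), error at position 1, error magnitude e = 11, c = [10, 11, 4, 5, 1].

Step 1: column multipliers v_i = (∏_{j≠i}(α_i − α_j))^{−1} mod 13.
  i = 1 (α = 7): (7−8)(7−1)(7−2)(7−11) = (−1)·6·5·(−4) = 120 ≡ 3, so v_1 = 3^{−1} = 9 (mod 13).
  i = 2 (α = 8): (8−7)(8−1)(8−2)(8−11) = 1·7·6·(−3) = −126 ≡ 4, so v_2 = 4^{−1} = 10 (mod 13).
  i = 3 (α = 1): (1−7)(1−8)(1−2)(1−11) = (−6)·(−7)·(−1)·(−10) = 420 ≡ 4, so v_3 = 4^{−1} = 10 (mod 13).
  i = 4 (α = 2): (2−7)(2−8)(2−1)(2−11) = (−5)·(−6)·1·(−9) = −270 ≡ 3, so v_4 = 3^{−1} = 9 (mod 13).
  i = 5 (α = 11): (11−7)(11−8)(11−1)(11−2) = 4·3·10·9 = 1080 ≡ 1, so v_5 = 1^{−1} = 1 (mod 13).
  v = [9, 10, 10, 9, 1].
Step 2: syndromes of r = [8, 11, 4, 5, 1] (all sums mod 13).
  S_0 = Σ v_i r_i = 9·8 + 10·11 + 10·4 + 9·5 + 1·1 = 268 ≡ 8.
  S_1 = Σ v_i α_i r_i = 9·7·8 + 10·8·11 + 10·1·4 + 9·2·5 + 1·11·1 = 1525 ≡ 4.
  α_i^2 mod 13 = [10, 12, 1, 4, 4].
  S_2 = Σ v_i α_i^2 r_i = 9·10·8 + 10·12·11 + 10·1·4 + 9·4·5 + 1·4·1 = 2264 ≡ 2.
  S = (8, 4, 2) ≠ 0, so r is not a codeword (an error is present).
Step 3: locate the error. For a single error e at position i, S_ℓ = v_i·e·α_i^ℓ, so α_err = S_1/S_0.
  S_0^{−1} = 8^{−1} = 5 (mod 13), so α_err = 4·5 = 20 ≡ 7 = α_1. Error position i = 1.
  Consistency check: S_2/S_1 = 2·10 = 20 ≡ 7 = α_err ✓ (single-error assumption holds).
Step 4: error magnitude e = S_0/v_1 = S_0·∏_{j≠1}(α_1 − α_j) = 8·3 = 24 ≡ 11 (mod 13).
Step 5: correct position 1: c_1 = r_1 − e = 8 − 11 ≡ 10 (mod 13). Hence c = [10, 11, 4, 5, 1].
  Check: interpolating c through the α_i gives m(x) = 3 + 1·x (degree < 2) with m(α_i) = c_i for every i, so c is indeed a codeword.


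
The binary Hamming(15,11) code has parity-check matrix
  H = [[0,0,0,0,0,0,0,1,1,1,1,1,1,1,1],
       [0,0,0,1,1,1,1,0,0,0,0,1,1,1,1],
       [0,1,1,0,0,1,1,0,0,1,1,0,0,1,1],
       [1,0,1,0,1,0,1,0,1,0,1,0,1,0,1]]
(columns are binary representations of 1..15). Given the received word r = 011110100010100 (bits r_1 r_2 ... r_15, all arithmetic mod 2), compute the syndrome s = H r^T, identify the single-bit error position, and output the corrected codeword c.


s = (0, 0, 0, 1)^T, error position = 1, corrected codeword c = 111110100010100

Compute s = H r^T mod 2 one row at a time:
  s_1 = 0 + 0 + 0 + 1 + 0 + 1 + 0 + 0 = 2 ≡ 0 (mod 2).
  s_2 = 1 + 1 + 0 + 1 + 0 + 1 + 0 + 0 = 4 ≡ 0 (mod 2).
  s_3 = 1 + 1 + 0 + 1 + 0 + 1 + 0 + 0 = 4 ≡ 0 (mod 2).
  s_4 = 0 + 1 + 1 + 1 + 0 + 1 + 1 + 0 = 5 ≡ 1 (mod 2).
s = (0, 0, 0, 1)^T — this equals column 1 of H (binary 0001), so error is at position 1.
Correct: flip bit 1 of r = 011110100010100 to get c = 111110100010100.


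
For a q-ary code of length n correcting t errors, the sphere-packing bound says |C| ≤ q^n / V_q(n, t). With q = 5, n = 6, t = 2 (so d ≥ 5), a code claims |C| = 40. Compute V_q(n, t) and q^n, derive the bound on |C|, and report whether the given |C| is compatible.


V_q(n, t) = 265, q^n = 15625, Hamming bound = 58, |C| = 40 ≤ bound (satisfied).

Step 1: Compute V_q(n, t) = Σ_{j=0}^2 C(n, j) (q−1)^j.
  j = 0: C(6,0)·(4)^0 = 1·1 = 1.
  j = 1: C(6,1)·(4)^1 = 6·4 = 24.
  j = 2: C(6,2)·(4)^2 = 15·16 = 240.
  V_q(n, t) = 1 + 24 + 240 = 265.
Step 2: q^n = 5^6 = 15625.
Step 3: Hamming bound ⌊q^n / V_q(n,t)⌋ = ⌊15625/265⌋ = 58.
Step 4: Compare |C| = 40 to 58: satisfied.
The claimed |C| lies below the Hamming bound.


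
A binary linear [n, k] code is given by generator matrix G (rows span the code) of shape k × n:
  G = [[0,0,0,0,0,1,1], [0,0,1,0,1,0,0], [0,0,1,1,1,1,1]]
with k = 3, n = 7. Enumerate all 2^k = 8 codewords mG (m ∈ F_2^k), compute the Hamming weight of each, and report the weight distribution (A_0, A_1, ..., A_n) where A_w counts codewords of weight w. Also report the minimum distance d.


Weight distribution: A_0 = 1, A_1 = 1, A_2 = 2, A_3 = 2, A_4 = 1, A_5 = 1. Minimum distance d = 1.

Enumerate all 2^3 = 8 messages m ∈ F_2^3.
For each, compute codeword c = mG in F_2^7, then tally its weight.
  m = 000 → c = 0000000, weight = 0.
  m = 100 → c = 0000011, weight = 2.
  m = 010 → c = 0010100, weight = 2.
  m = 110 → c = 0010111, weight = 4.
  m = 001 → c = 0011111, weight = 5.
  m = 101 → c = 0011100, weight = 3.
  m = 011 → c = 0001011, weight = 3.
  m = 111 → c = 0001000, weight = 1.
Tally weights:
  weight 0: 1 codewords.
  weight 1: 1 codewords.
  weight 2: 2 codewords.
  weight 3: 2 codewords.
  weight 4: 1 codewords.
  weight 5: 1 codewords.
Minimum distance d = smallest w > 0 with A_w > 0 = 1.
Sanity: Σ A_w = 8 = 2^3 = 8 ✓.


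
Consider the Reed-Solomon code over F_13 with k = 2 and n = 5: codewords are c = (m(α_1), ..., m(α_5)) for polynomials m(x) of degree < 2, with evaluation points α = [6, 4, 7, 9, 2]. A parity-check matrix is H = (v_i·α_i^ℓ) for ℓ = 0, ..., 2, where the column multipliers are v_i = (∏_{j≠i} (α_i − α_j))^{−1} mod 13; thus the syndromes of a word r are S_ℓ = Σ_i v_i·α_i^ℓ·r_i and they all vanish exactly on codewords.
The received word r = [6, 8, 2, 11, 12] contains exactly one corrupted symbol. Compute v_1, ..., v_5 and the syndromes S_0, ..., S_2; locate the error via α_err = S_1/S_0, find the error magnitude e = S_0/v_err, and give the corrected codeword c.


S = (12, 7, 3), error at position 1, error magnitude e = 2, c = [4, 8, 2, 11, 12].

Step 1: column multipliers v_i = (∏_{j≠i}(α_i − α_j))^{−1} mod 13.
  i = 1 (α = 6): (6−4)(6−7)(6−9)(6−2) = 2·(−1)·(−3)·4 = 24 ≡ 11, so v_1 = 11^{−1} = 6 (mod 13).
  i = 2 (α = 4): (4−6)(4−7)(4−9)(4−2) = (−2)·(−3)·(−5)·2 = −60 ≡ 5, so v_2 = 5^{−1} = 8 (mod 13).
  i = 3 (α = 7): (7−6)(7−4)(7−9)(7−2) = 1·3·(−2)·5 = −30 ≡ 9, so v_3 = 9^{−1} = 3 (mod 13).
  i = 4 (α = 9): (9−6)(9−4)(9−7)(9−2) = 3·5·2·7 = 210 ≡ 2, so v_4 = 2^{−1} = 7 (mod 13).
  i = 5 (α = 2): (2−6)(2−4)(2−7)(2−9) = (−4)·(−2)·(−5)·(−7) = 280 ≡ 7, so v_5 = 7^{−1} = 2 (mod 13).
  v = [6, 8, 3, 7, 2].
Step 2: syndromes of r = [6, 8, 2, 11, 12] (all sums mod 13).
  S_0 = Σ v_i r_i = 6·6 + 8·8 + 3·2 + 7·11 + 2·12 = 207 ≡ 12.
  S_1 = Σ v_i α_i r_i = 6·6·6 + 8·4·8 + 3·7·2 + 7·9·11 + 2·2·12 = 1255 ≡ 7.
  α_i^2 mod 13 = [10, 3, 10, 3, 4].
  S_2 = Σ v_i α_i^2 r_i = 6·10·6 + 8·3·8 + 3·10·2 + 7·3·11 + 2·4·12 = 939 ≡ 3.
  S = (12, 7, 3) ≠ 0, so r is not a codeword (an error is present).
Step 3: locate the error. For a single error e at position i, S_ℓ = v_i·e·α_i^ℓ, so α_err = S_1/S_0.
  S_0^{−1} = 12^{−1} = 12 (mod 13), so α_err = 7·12 = 84 ≡ 6 = α_1. Error position i = 1.
  Consistency check: S_2/S_1 = 3·2 = 6 ≡ 6 = α_err ✓ (single-error assumption holds).
Step 4: error magnitude e = S_0/v_1 = S_0·∏_{j≠1}(α_1 − α_j) = 12·11 = 132 ≡ 2 (mod 13).
Step 5: correct position 1: c_1 = r_1 − e = 6 − 2 ≡ 4 (mod 13). Hence c = [4, 8, 2, 11, 12].
  Check: interpolating c through the α_i gives m(x) = 3 + 11·x (degree < 2) with m(α_i) = c_i for every i, so c is indeed a codeword.


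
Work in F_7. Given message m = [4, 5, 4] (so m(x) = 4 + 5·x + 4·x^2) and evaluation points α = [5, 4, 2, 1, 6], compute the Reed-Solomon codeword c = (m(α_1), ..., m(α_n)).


c = [3, 4, 2, 6, 3]

Message polynomial: m(x) = 4 + 5·x + 4·x^2 (mod 7).
For each evaluation point α_i, compute m(α_i) mod 7:
  α_1 = 5: Horner steps 4 → 4 → 3, so m(5) = 3.
  α_2 = 4: Horner steps 4 → 0 → 4, so m(4) = 4.
  α_3 = 2: Horner steps 4 → 6 → 2, so m(2) = 2.
  α_4 = 1: Horner steps 4 → 2 → 6, so m(1) = 6.
  α_5 = 6: Horner steps 4 → 1 → 3, so m(6) = 3.
Codeword c = [3, 4, 2, 6, 3] ∈ F_7^5.


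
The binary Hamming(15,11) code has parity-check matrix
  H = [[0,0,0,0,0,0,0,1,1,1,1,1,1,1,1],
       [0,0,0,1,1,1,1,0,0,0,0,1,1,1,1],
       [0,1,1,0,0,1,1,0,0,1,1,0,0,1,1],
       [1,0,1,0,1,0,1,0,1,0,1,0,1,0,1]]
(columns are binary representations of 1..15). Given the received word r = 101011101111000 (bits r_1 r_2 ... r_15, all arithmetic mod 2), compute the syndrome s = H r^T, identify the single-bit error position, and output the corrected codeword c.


s = (0, 0, 1, 0)^T, error position = 2, corrected codeword c = 111011101111000

Compute s = H r^T mod 2 one row at a time:
  s_1 = 0 + 1 + 1 + 1 + 1 + 0 + 0 + 0 = 4 ≡ 0 (mod 2).
  s_2 = 0 + 1 + 1 + 1 + 1 + 0 + 0 + 0 = 4 ≡ 0 (mod 2).
  s_3 = 0 + 1 + 1 + 1 + 1 + 1 + 0 + 0 = 5 ≡ 1 (mod 2).
  s_4 = 1 + 1 + 1 + 1 + 1 + 1 + 0 + 0 = 6 ≡ 0 (mod 2).
s = (0, 0, 1, 0)^T — this equals column 2 of H (binary 0010), so error is at position 2.
Correct: flip bit 2 of r = 101011101111000 to get c = 111011101111000.


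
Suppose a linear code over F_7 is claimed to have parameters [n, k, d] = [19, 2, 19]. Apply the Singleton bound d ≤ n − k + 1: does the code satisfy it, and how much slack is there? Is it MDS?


Singleton RHS = n − k + 1 = 18, slack = -1, bound violated (no such code; not MDS).

Singleton bound: d ≤ n − k + 1.
Here n = 19, k = 2, so n − k + 1 = 18.
Given d = 19, check d ≤ 18: NO.
Slack = (n − k + 1) − d = -1.
The slack is negative: d = 19 exceeds n − k + 1 = 18 by 1, so the Singleton bound is violated and no linear [19, 2, 19]_7 code can exist. In particular it is not MDS (MDS requires d = n − k + 1 exactly).
Description: the claimed parameters are [19, 2, 19]_7; such a code would be impossible (violates the Singleton bound).


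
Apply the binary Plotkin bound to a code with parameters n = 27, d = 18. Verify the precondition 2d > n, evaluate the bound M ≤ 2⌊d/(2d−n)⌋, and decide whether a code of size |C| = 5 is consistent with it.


Plotkin bound M ≤ 4; given |C| = 5 > bound (violated).

Check applicability: 2d = 36, n = 27.
2d − n = 9 > 0, so Plotkin applies.
Compute d/(2d−n) = 18/9 ≈ 2.0000.
⌊d/(2d−n)⌋ = 2.
Plotkin bound: M ≤ 2·2 = 4.
Given |C| = 5, check: VIOLATED.
This |C| is above the Plotkin bound, so no binary code with n = 27, d = 18 and 5 codewords exists.


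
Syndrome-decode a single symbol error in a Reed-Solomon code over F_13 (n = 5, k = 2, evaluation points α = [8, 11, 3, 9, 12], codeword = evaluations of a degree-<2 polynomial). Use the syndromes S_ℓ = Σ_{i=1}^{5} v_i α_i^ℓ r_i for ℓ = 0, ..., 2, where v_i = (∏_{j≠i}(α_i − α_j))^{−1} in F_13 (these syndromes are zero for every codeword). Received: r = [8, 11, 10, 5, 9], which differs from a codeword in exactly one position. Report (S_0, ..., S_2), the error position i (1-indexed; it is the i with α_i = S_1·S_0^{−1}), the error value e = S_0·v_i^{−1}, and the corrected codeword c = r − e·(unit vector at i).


S = (3, 7, 12), error at position 2, error magnitude e = 12, c = [8, 12, 10, 5, 9].

Step 1: column multipliers v_i = (∏_{j≠i}(α_i − α_j))^{−1} mod 13.
  i = 1 (α = 8): (8−11)(8−3)(8−9)(8−12) = (−3)·5·(−1)·(−4) = −60 ≡ 5, so v_1 = 5^{−1} = 8 (mod 13).
  i = 2 (α = 11): (11−8)(11−3)(11−9)(11−12) = 3·8·2·(−1) = −48 ≡ 4, so v_2 = 4^{−1} = 10 (mod 13).
  i = 3 (α = 3): (3−8)(3−11)(3−9)(3−12) = (−5)·(−8)·(−6)·(−9) = 2160 ≡ 2, so v_3 = 2^{−1} = 7 (mod 13).
  i = 4 (α = 9): (9−8)(9−11)(9−3)(9−12) = 1·(−2)·6·(−3) = 36 ≡ 10, so v_4 = 10^{−1} = 4 (mod 13).
  i = 5 (α = 12): (12−8)(12−11)(12−3)(12−9) = 4·1·9·3 = 108 ≡ 4, so v_5 = 4^{−1} = 10 (mod 13).
  v = [8, 10, 7, 4, 10].
Step 2: syndromes of r = [8, 11, 10, 5, 9] (all sums mod 13).
  S_0 = Σ v_i r_i = 8·8 + 10·11 + 7·10 + 4·5 + 10·9 = 354 ≡ 3.
  S_1 = Σ v_i α_i r_i = 8·8·8 + 10·11·11 + 7·3·10 + 4·9·5 + 10·12·9 = 3192 ≡ 7.
  α_i^2 mod 13 = [12, 4, 9, 3, 1].
  S_2 = Σ v_i α_i^2 r_i = 8·12·8 + 10·4·11 + 7·9·10 + 4·3·5 + 10·1·9 = 1988 ≡ 12.
  S = (3, 7, 12) ≠ 0, so r is not a codeword (an error is present).
Step 3: locate the error. For a single error e at position i, S_ℓ = v_i·e·α_i^ℓ, so α_err = S_1/S_0.
  S_0^{−1} = 3^{−1} = 9 (mod 13), so α_err = 7·9 = 63 ≡ 11 = α_2. Error position i = 2.
  Consistency check: S_2/S_1 = 12·2 = 24 ≡ 11 = α_err ✓ (single-error assumption holds).
Step 4: error magnitude e = S_0/v_2 = S_0·∏_{j≠2}(α_2 − α_j) = 3·4 = 12 ≡ 12 (mod 13).
Step 5: correct position 2: c_2 = r_2 − e = 11 − 12 ≡ 12 (mod 13). Hence c = [8, 12, 10, 5, 9].
  Check: interpolating c through the α_i gives m(x) = 6 + 10·x (degree < 2) with m(α_i) = c_i for every i, so c is indeed a codeword.


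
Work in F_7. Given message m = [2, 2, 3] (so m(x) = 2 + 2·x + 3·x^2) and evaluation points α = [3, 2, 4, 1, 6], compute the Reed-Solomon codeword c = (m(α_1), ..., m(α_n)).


c = [0, 4, 2, 0, 3]

Message polynomial: m(x) = 2 + 2·x + 3·x^2 (mod 7).
For each evaluation point α_i, compute m(α_i) mod 7:
  α_1 = 3: Horner steps 3 → 4 → 0, so m(3) = 0.
  α_2 = 2: Horner steps 3 → 1 → 4, so m(2) = 4.
  α_3 = 4: Horner steps 3 → 0 → 2, so m(4) = 2.
  α_4 = 1: Horner steps 3 → 5 → 0, so m(1) = 0.
  α_5 = 6: Horner steps 3 → 6 → 3, so m(6) = 3.
Codeword c = [0, 4, 2, 0, 3] ∈ F_7^5.


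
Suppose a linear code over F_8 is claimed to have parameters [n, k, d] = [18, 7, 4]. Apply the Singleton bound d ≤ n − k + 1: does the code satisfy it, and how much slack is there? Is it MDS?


Singleton RHS = n − k + 1 = 12, slack = 8, bound satisfied, not MDS.

Singleton bound: d ≤ n − k + 1.
Here n = 18, k = 7, so n − k + 1 = 12.
Given d = 4, check d ≤ 12: YES.
Slack = (n − k + 1) − d = 8.
The code is NOT MDS (slack = 8 > 0).
Description: the claimed parameters are [18, 7, 4]_8; such a code would be non-MDS.


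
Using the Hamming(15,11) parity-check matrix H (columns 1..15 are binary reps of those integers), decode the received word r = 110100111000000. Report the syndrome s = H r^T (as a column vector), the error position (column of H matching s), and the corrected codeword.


s = (0, 0, 0, 1)^T, error position = 1, corrected codeword c = 010100111000000

Compute s = H r^T mod 2 one row at a time:
  s_1 = 1 + 1 + 0 + 0 + 0 + 0 + 0 + 0 = 2 ≡ 0 (mod 2).
  s_2 = 1 + 0 + 0 + 1 + 0 + 0 + 0 + 0 = 2 ≡ 0 (mod 2).
  s_3 = 1 + 0 + 0 + 1 + 0 + 0 + 0 + 0 = 2 ≡ 0 (mod 2).
  s_4 = 1 + 0 + 0 + 1 + 1 + 0 + 0 + 0 = 3 ≡ 1 (mod 2).
s = (0, 0, 0, 1)^T — this equals column 1 of H (binary 0001), so error is at position 1.
Correct: flip bit 1 of r = 110100111000000 to get c = 010100111000000.


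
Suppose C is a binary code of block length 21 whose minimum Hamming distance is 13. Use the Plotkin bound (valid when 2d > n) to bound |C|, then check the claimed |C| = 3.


Plotkin bound M ≤ 4; given |C| = 3 ≤ bound (satisfied).

Check applicability: 2d = 26, n = 21.
2d − n = 5 > 0, so Plotkin applies.
Compute d/(2d−n) = 13/5 ≈ 2.6000.
⌊d/(2d−n)⌋ = 2.
Plotkin bound: M ≤ 2·2 = 4.
Given |C| = 3, check: satisfied.
This |C| is below the Plotkin bound.


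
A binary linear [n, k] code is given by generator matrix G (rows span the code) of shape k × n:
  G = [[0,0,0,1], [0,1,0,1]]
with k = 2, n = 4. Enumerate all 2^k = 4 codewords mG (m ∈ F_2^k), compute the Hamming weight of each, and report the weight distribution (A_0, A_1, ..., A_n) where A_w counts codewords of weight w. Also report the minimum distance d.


Weight distribution: A_0 = 1, A_1 = 2, A_2 = 1. Minimum distance d = 1.

Enumerate all 2^2 = 4 messages m ∈ F_2^2.
For each, compute codeword c = mG in F_2^4, then tally its weight.
  m = 00 → c = 0000, weight = 0.
  m = 10 → c = 0001, weight = 1.
  m = 01 → c = 0101, weight = 2.
  m = 11 → c = 0100, weight = 1.
Tally weights:
  weight 0: 1 codewords.
  weight 1: 2 codewords.
  weight 2: 1 codewords.
Minimum distance d = smallest w > 0 with A_w > 0 = 1.
Sanity: Σ A_w = 4 = 2^2 = 4 ✓.


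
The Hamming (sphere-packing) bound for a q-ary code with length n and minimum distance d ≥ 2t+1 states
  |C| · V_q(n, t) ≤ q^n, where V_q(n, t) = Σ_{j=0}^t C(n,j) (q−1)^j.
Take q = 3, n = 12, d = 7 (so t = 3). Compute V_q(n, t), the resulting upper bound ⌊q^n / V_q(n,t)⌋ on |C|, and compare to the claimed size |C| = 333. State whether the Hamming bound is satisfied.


V_q(n, t) = 2049, q^n = 531441, Hamming bound = 259, |C| = 333 > bound (violated).

Step 1: Compute V_q(n, t) = Σ_{j=0}^3 C(n, j) (q−1)^j.
  j = 0: C(12,0)·(2)^0 = 1·1 = 1.
  j = 1: C(12,1)·(2)^1 = 12·2 = 24.
  j = 2: C(12,2)·(2)^2 = 66·4 = 264.
  j = 3: C(12,3)·(2)^3 = 220·8 = 1760.
  V_q(n, t) = 1 + 24 + 264 + 1760 = 2049.
Step 2: q^n = 3^12 = 531441.
Step 3: Hamming bound ⌊q^n / V_q(n,t)⌋ = ⌊531441/2049⌋ = 259.
Step 4: Compare |C| = 333 to 259: violated.
The claimed |C| lies above the Hamming bound, so no 3-ary code of length 12 with d ≥ 7 can have 333 codewords.


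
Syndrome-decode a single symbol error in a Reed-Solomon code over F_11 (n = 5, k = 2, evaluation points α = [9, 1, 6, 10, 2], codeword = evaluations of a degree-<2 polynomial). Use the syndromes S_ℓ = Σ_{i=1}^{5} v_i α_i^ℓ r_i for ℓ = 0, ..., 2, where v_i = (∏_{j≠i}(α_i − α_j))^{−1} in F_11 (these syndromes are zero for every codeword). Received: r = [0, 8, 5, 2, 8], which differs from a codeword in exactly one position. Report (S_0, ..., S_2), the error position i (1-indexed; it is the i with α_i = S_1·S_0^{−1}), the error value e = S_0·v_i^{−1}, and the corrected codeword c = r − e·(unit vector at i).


S = (3, 3, 3), error at position 2, error magnitude e = 2, c = [0, 6, 5, 2, 8].

Step 1: column multipliers v_i = (∏_{j≠i}(α_i − α_j))^{−1} mod 11.
  i = 1 (α = 9): (9−1)(9−6)(9−10)(9−2) = 8·3·(−1)·7 = −168 ≡ 8, so v_1 = 8^{−1} = 7 (mod 11).
  i = 2 (α = 1): (1−9)(1−6)(1−10)(1−2) = (−8)·(−5)·(−9)·(−1) = 360 ≡ 8, so v_2 = 8^{−1} = 7 (mod 11).
  i = 3 (α = 6): (6−9)(6−1)(6−10)(6−2) = (−3)·5·(−4)·4 = 240 ≡ 9, so v_3 = 9^{−1} = 5 (mod 11).
  i = 4 (α = 10): (10−9)(10−1)(10−6)(10−2) = 1·9·4·8 = 288 ≡ 2, so v_4 = 2^{−1} = 6 (mod 11).
  i = 5 (α = 2): (2−9)(2−1)(2−6)(2−10) = (−7)·1·(−4)·(−8) = −224 ≡ 7, so v_5 = 7^{−1} = 8 (mod 11).
  v = [7, 7, 5, 6, 8].
Step 2: syndromes of r = [0, 8, 5, 2, 8] (all sums mod 11).
  S_0 = Σ v_i r_i = 7·0 + 7·8 + 5·5 + 6·2 + 8·8 = 157 ≡ 3.
  S_1 = Σ v_i α_i r_i = 7·9·0 + 7·1·8 + 5·6·5 + 6·10·2 + 8·2·8 = 454 ≡ 3.
  α_i^2 mod 11 = [4, 1, 3, 1, 4].
  S_2 = Σ v_i α_i^2 r_i = 7·4·0 + 7·1·8 + 5·3·5 + 6·1·2 + 8·4·8 = 399 ≡ 3.
  S = (3, 3, 3) ≠ 0, so r is not a codeword (an error is present).
Step 3: locate the error. For a single error e at position i, S_ℓ = v_i·e·α_i^ℓ, so α_err = S_1/S_0.
  S_0^{−1} = 3^{−1} = 4 (mod 11), so α_err = 3·4 = 12 ≡ 1 = α_2. Error position i = 2.
  Consistency check: S_2/S_1 = 3·4 = 12 ≡ 1 = α_err ✓ (single-error assumption holds).
Step 4: error magnitude e = S_0/v_2 = S_0·∏_{j≠2}(α_2 − α_j) = 3·8 = 24 ≡ 2 (mod 11).
Step 5: correct position 2: c_2 = r_2 − e = 8 − 2 ≡ 6 (mod 11). Hence c = [0, 6, 5, 2, 8].
  Check: interpolating c through the α_i gives m(x) = 4 + 2·x (degree < 2) with m(α_i) = c_i for every i, so c is indeed a codeword.


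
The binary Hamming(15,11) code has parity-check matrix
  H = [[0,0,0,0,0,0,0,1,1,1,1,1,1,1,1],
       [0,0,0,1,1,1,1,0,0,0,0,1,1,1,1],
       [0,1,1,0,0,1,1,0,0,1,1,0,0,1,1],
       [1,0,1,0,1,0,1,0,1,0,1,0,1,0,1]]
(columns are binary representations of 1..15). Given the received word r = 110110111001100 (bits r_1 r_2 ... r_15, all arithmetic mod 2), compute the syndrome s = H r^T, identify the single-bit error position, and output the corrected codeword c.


s = (0, 1, 0, 1)^T, error position = 5, corrected codeword c = 110100111001100

Compute s = H r^T mod 2 one row at a time:
  s_1 = 1 + 1 + 0 + 0 + 1 + 1 + 0 + 0 = 4 ≡ 0 (mod 2).
  s_2 = 1 + 1 + 0 + 1 + 1 + 1 + 0 + 0 = 5 ≡ 1 (mod 2).
  s_3 = 1 + 0 + 0 + 1 + 0 + 0 + 0 + 0 = 2 ≡ 0 (mod 2).
  s_4 = 1 + 0 + 1 + 1 + 1 + 0 + 1 + 0 = 5 ≡ 1 (mod 2).
s = (0, 1, 0, 1)^T — this equals column 5 of H (binary 0101), so error is at position 5.
Correct: flip bit 5 of r = 110110111001100 to get c = 110100111001100.


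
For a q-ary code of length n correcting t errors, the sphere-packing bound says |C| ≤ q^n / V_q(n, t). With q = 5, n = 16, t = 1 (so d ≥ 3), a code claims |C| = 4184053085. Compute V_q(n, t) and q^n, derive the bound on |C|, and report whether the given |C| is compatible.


V_q(n, t) = 65, q^n = 152587890625, Hamming bound = 2347506009, |C| = 4184053085 > bound (violated).

Step 1: Compute V_q(n, t) = Σ_{j=0}^1 C(n, j) (q−1)^j.
  j = 0: C(16,0)·(4)^0 = 1·1 = 1.
  j = 1: C(16,1)·(4)^1 = 16·4 = 64.
  V_q(n, t) = 1 + 64 = 65.
Step 2: q^n = 5^16 = 152587890625.
Step 3: Hamming bound ⌊q^n / V_q(n,t)⌋ = ⌊152587890625/65⌋ = 2347506009.
Step 4: Compare |C| = 4184053085 to 2347506009: violated.
The claimed |C| lies above the Hamming bound, so no 5-ary code of length 16 with d ≥ 3 can have 4184053085 codewords.


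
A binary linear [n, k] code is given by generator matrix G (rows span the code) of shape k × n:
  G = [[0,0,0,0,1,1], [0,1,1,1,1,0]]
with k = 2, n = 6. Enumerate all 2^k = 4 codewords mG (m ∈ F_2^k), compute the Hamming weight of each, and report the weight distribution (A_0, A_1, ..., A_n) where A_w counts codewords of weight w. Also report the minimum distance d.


Weight distribution: A_0 = 1, A_2 = 1, A_4 = 2. Minimum distance d = 2.

Enumerate all 2^2 = 4 messages m ∈ F_2^2.
For each, compute codeword c = mG in F_2^6, then tally its weight.
  m = 00 → c = 000000, weight = 0.
  m = 10 → c = 000011, weight = 2.
  m = 01 → c = 011110, weight = 4.
  m = 11 → c = 011101, weight = 4.
Tally weights:
  weight 0: 1 codewords.
  weight 2: 1 codewords.
  weight 4: 2 codewords.
Minimum distance d = smallest w > 0 with A_w > 0 = 2.
Sanity: Σ A_w = 4 = 2^2 = 4 ✓.


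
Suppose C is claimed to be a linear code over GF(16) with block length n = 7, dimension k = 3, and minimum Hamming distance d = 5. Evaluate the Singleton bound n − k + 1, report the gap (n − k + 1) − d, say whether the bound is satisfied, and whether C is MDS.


Singleton RHS = n − k + 1 = 5, slack = 0, bound satisfied, MDS.

Singleton bound: d ≤ n − k + 1.
Here n = 7, k = 3, so n − k + 1 = 5.
Given d = 5, check d ≤ 5: YES.
Slack = (n − k + 1) − d = 0.
The code is MDS (slack = 0).
Description: the claimed parameters are [7, 3, 5]_16; such a code would be MDS (meets Singleton bound).


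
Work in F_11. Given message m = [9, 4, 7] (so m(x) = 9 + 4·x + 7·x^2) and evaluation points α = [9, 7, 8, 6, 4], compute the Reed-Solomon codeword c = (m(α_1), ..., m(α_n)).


c = [7, 6, 5, 10, 5]

Message polynomial: m(x) = 9 + 4·x + 7·x^2 (mod 11).
For each evaluation point α_i, compute m(α_i) mod 11:
  α_1 = 9: Horner steps 7 → 1 → 7, so m(9) = 7.
  α_2 = 7: Horner steps 7 → 9 → 6, so m(7) = 6.
  α_3 = 8: Horner steps 7 → 5 → 5, so m(8) = 5.
  α_4 = 6: Horner steps 7 → 2 → 10, so m(6) = 10.
  α_5 = 4: Horner steps 7 → 10 → 5, so m(4) = 5.
Codeword c = [7, 6, 5, 10, 5] ∈ F_11^5.


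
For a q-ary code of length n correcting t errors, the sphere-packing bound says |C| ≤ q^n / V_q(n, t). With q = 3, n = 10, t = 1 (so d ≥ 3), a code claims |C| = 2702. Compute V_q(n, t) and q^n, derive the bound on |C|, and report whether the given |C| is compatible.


V_q(n, t) = 21, q^n = 59049, Hamming bound = 2811, |C| = 2702 ≤ bound (satisfied).

Step 1: Compute V_q(n, t) = Σ_{j=0}^1 C(n, j) (q−1)^j.
  j = 0: C(10,0)·(2)^0 = 1·1 = 1.
  j = 1: C(10,1)·(2)^1 = 10·2 = 20.
  V_q(n, t) = 1 + 20 = 21.
Step 2: q^n = 3^10 = 59049.
Step 3: Hamming bound ⌊q^n / V_q(n,t)⌋ = ⌊59049/21⌋ = 2811.
Step 4: Compare |C| = 2702 to 2811: satisfied.
The claimed |C| lies below the Hamming bound.


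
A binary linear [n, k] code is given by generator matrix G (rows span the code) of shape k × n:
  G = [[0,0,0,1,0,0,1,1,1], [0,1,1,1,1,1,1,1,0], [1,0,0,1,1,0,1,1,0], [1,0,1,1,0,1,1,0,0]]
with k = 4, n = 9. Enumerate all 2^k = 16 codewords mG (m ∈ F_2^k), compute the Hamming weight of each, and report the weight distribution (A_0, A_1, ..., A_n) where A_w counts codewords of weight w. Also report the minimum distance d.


Weight distribution: A_0 = 1, A_3 = 3, A_4 = 4, A_5 = 4, A_6 = 2, A_7 = 1, A_8 = 1. Minimum distance d = 3.

Enumerate all 2^4 = 16 messages m ∈ F_2^4.
For each, compute codeword c = mG in F_2^9, then tally its weight.
  m = 0000 → c = 000000000, weight = 0.
  m = 1000 → c = 000100111, weight = 4.
  m = 0100 → c = 011111110, weight = 7.
  m = 1100 → c = 011011001, weight = 5.
  m = 0010 → c = 100110110, weight = 5.
  m = 1010 → c = 100010001, weight = 3.
  m = 0110 → c = 111001000, weight = 4.
  m = 1110 → c = 111101111, weight = 8.
  m = 0001 → c = 101101100, weight = 5.
  m = 1001 → c = 101001011, weight = 5.
  m = 0101 → c = 110010010, weight = 4.
  m = 1101 → c = 110110101, weight = 6.
  m = 0011 → c = 001011010, weight = 4.
  m = 1011 → c = 001111101, weight = 6.
  m = 0111 → c = 010100100, weight = 3.
  m = 1111 → c = 010000011, weight = 3.
Tally weights:
  weight 0: 1 codewords.
  weight 3: 3 codewords.
  weight 4: 4 codewords.
  weight 5: 4 codewords.
  weight 6: 2 codewords.
  weight 7: 1 codewords.
  weight 8: 1 codewords.
Minimum distance d = smallest w > 0 with A_w > 0 = 3.
Sanity: Σ A_w = 16 = 2^4 = 16 ✓.


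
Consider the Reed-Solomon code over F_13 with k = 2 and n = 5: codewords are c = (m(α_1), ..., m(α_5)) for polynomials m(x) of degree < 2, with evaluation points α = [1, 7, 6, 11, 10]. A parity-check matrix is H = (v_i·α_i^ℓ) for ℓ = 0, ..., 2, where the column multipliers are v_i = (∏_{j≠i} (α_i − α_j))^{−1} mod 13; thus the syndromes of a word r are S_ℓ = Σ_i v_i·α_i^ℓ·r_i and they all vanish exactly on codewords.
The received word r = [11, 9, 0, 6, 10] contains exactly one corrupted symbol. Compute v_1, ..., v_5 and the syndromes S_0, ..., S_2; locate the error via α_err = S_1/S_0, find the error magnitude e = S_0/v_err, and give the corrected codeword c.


S = (12, 12, 12), error at position 1, error magnitude e = 4, c = [7, 9, 0, 6, 10].

Step 1: column multipliers v_i = (∏_{j≠i}(α_i − α_j))^{−1} mod 13.
  i = 1 (α = 1): (1−7)(1−6)(1−11)(1−10) = (−6)·(−5)·(−10)·(−9) = 2700 ≡ 9, so v_1 = 9^{−1} = 3 (mod 13).
  i = 2 (α = 7): (7−1)(7−6)(7−11)(7−10) = 6·1·(−4)·(−3) = 72 ≡ 7, so v_2 = 7^{−1} = 2 (mod 13).
  i = 3 (α = 6): (6−1)(6−7)(6−11)(6−10) = 5·(−1)·(−5)·(−4) = −100 ≡ 4, so v_3 = 4^{−1} = 10 (mod 13).
  i = 4 (α = 11): (11−1)(11−7)(11−6)(11−10) = 10·4·5·1 = 200 ≡ 5, so v_4 = 5^{−1} = 8 (mod 13).
  i = 5 (α = 10): (10−1)(10−7)(10−6)(10−11) = 9·3·4·(−1) = −108 ≡ 9, so v_5 = 9^{−1} = 3 (mod 13).
  v = [3, 2, 10, 8, 3].
Step 2: syndromes of r = [11, 9, 0, 6, 10] (all sums mod 13).
  S_0 = Σ v_i r_i = 3·11 + 2·9 + 10·0 + 8·6 + 3·10 = 129 ≡ 12.
  S_1 = Σ v_i α_i r_i = 3·1·11 + 2·7·9 + 10·6·0 + 8·11·6 + 3·10·10 = 987 ≡ 12.
  α_i^2 mod 13 = [1, 10, 10, 4, 9].
  S_2 = Σ v_i α_i^2 r_i = 3·1·11 + 2·10·9 + 10·10·0 + 8·4·6 + 3·9·10 = 675 ≡ 12.
  S = (12, 12, 12) ≠ 0, so r is not a codeword (an error is present).
Step 3: locate the error. For a single error e at position i, S_ℓ = v_i·e·α_i^ℓ, so α_err = S_1/S_0.
  S_0^{−1} = 12^{−1} = 12 (mod 13), so α_err = 12·12 = 144 ≡ 1 = α_1. Error position i = 1.
  Consistency check: S_2/S_1 = 12·12 = 144 ≡ 1 = α_err ✓ (single-error assumption holds).
Step 4: error magnitude e = S_0/v_1 = S_0·∏_{j≠1}(α_1 − α_j) = 12·9 = 108 ≡ 4 (mod 13).
Step 5: correct position 1: c_1 = r_1 − e = 11 − 4 ≡ 7 (mod 13). Hence c = [7, 9, 0, 6, 10].
  Check: interpolating c through the α_i gives m(x) = 11 + 9·x (degree < 2) with m(α_i) = c_i for every i, so c is indeed a codeword.
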